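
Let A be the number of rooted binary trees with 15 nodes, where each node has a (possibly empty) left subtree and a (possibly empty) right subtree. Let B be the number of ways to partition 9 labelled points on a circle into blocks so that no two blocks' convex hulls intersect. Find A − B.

9689983

There are C_n binary search tree shapes on n keys; with n = 15 that is C_15. So A = C_15 = 9694845.
Non-crossing partitions of an n-element set are counted by C_n; here n = 9. So B = C_9 = 4862.
A − B = 9694845 − 4862 = 9689983.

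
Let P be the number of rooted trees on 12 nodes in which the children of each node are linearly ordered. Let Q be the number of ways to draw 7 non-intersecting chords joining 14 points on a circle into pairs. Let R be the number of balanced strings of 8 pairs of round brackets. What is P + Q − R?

57785

Rooted ordered (plane) trees on m nodes have m−1 edges and are counted by C_{m−1}; m = 12 gives C_11. So P = C_11 = 58786.
Pairing 14 circle points by 7 non-crossing chords gives C_7 matchings. So Q = C_7 = 429.
A balanced arrangement of 8 bracket pairs is a Dyck word of semilength 8, so the count is C_8. So R = C_8 = 1430.
P + Q − R = 58786 + 429 − 1430 = 57785.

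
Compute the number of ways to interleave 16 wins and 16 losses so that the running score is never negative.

35357670

Ballot sequences with n votes each where one side never trails are Dyck words, counted by C_n; here n = 16.
C_16 = 35357670.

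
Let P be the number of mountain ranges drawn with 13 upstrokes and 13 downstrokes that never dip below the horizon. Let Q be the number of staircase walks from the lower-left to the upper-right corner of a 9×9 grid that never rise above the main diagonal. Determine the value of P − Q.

A Dyck path with 13 up-steps and 13 down-steps has semilength 13, so there are C_13 of them. So P = C_13 = 742900.
Monotone paths in an n×n grid that stay weakly below the diagonal are counted by C_n; here n = 9. So Q = C_9 = 4862.
P − Q = 742900 − 4862 = 738038.

738038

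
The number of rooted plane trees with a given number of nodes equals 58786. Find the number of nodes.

Rooted ordered trees on m nodes are counted by C_{m−1}. Since C_11 = 58786, the index is 11.
So the index is 11, and the number of nodes is 11 + 1 = 12.

12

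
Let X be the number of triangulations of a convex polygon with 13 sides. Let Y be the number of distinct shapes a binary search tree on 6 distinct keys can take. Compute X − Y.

The number of triangulations of a 13-gon is the Catalan number C_11 (index = sides − 2). So X = C_11 = 58786.
There are C_n binary search tree shapes on n keys; with n = 6 that is C_6. So Y = C_6 = 132.
X − Y = 58786 − 132 = 58654.

58654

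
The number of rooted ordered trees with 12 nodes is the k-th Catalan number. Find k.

11

Rooted ordered (plane) trees on m nodes have m−1 edges and are counted by C_{m−1}; m = 12 gives C_11.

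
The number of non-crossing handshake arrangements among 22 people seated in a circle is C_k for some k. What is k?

Non-crossing handshake pairings of 2n people are counted by C_n; 22 people gives n = 11.

11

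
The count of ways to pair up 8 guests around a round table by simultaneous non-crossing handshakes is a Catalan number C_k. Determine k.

Non-crossing handshake pairings of 2n people are counted by C_n; 8 people gives n = 4.

4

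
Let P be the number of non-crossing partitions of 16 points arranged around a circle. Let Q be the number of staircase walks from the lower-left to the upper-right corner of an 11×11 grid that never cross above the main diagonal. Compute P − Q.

The non-crossing partitions of [16] form a lattice of size C_16. So P = C_16 = 35357670.
Sub-diagonal monotone paths from (0,0) to (11,11) biject with Dyck paths of semilength 11, giving C_11. So Q = C_11 = 58786.
P − Q = 35357670 − 58786 = 35298884.

35298884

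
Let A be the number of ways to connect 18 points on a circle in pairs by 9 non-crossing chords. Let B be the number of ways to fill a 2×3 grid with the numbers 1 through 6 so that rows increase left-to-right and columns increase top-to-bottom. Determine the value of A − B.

Pairing 18 circle points by 9 non-crossing chords gives C_9 matchings. So A = C_9 = 4862.
By the hook-length formula (or a Dyck-path bijection), SYT of shape 2×3 number C_3. So B = C_3 = 5.
A − B = 4862 − 5 = 4857.

4857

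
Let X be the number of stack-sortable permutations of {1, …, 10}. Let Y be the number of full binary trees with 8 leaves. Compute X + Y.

By Knuth's characterisation, the stack-sortable permutations of length 10 are the 231-avoiders, numbering C_10. So X = C_10 = 16796.
A full binary tree with L leaves has L−1 internal nodes and is counted by C_{L−1}; L = 8 gives C_7. So Y = C_7 = 429.
X + Y = 16796 + 429 = 17225.

17225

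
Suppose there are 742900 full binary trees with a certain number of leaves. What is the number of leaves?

14

Full binary trees with L leaves are counted by C_{L−1}. The Catalan number equal to 742900 is C_13.
So the index is 13, and the number of leaves is 13 + 1 = 14.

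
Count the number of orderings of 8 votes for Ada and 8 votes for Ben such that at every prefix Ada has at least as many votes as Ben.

Ballot sequences with n votes each where one side never trails are Dyck words, counted by C_n; here n = 8.
C_8 = 1430.

1430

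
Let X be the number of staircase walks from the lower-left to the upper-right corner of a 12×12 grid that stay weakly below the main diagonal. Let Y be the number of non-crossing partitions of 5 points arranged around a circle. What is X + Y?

Sub-diagonal monotone paths from (0,0) to (12,12) biject with Dyck paths of semilength 12, giving C_12. So X = C_12 = 208012.
The non-crossing partitions of [5] form a lattice of size C_5. So Y = C_5 = 42.
X + Y = 208012 + 42 = 208054.

208054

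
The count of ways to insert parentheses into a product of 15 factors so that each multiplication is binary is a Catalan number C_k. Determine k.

14

Parenthesizations of m factors correspond to full binary trees with m leaves, counted by C_{m−1}; m = 15 gives C_14.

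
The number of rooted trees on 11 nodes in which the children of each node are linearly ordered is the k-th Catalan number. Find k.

A rooted plane tree on 11 nodes has 10 edges, and such trees are counted by C_10.

10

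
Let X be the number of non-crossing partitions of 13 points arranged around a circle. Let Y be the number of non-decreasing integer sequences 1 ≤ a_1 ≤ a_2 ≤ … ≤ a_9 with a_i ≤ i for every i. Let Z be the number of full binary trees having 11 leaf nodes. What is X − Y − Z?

The non-crossing partitions of [13] form a lattice of size C_13. So X = C_13 = 742900.
Such sub-staircase sequences of length n are counted by C_n; here n = 9. So Y = C_9 = 4862.
Full binary trees with 11 leaves have 11−1 = 10 internal nodes, so there are C_10 of them. So Z = C_10 = 16796.
X − Y − Z = 742900 − 4862 − 16796 = 721242.

721242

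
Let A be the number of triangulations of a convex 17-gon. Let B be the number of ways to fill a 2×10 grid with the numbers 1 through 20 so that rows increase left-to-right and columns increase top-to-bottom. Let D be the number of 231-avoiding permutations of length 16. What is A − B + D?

45035719

Triangulations of a convex m-gon are counted by C_{m−2}; with m = 17 this is C_15. So A = C_15 = 9694845.
By the hook-length formula (or a Dyck-path bijection), SYT of shape 2×10 number C_10. So B = C_10 = 16796.
Permutations of [n] avoiding any single length-3 pattern are counted by C_n; here n = 16. So D = C_16 = 35357670.
A − B + D = 9694845 − 16796 + 35357670 = 45035719.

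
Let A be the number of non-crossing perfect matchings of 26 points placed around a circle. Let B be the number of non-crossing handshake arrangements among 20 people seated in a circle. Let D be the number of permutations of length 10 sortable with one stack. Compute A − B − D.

Pairing 26 circle points by 13 non-crossing chords gives C_13 matchings. So A = C_13 = 742900.
Non-crossing handshake pairings of 2n people are counted by C_n; 20 people gives n = 10. So B = C_10 = 16796.
Stack-sortable permutations are exactly the 231-avoiding ones, counted by C_n; here n = 10. So D = C_10 = 16796.
A − B − D = 742900 − 16796 − 16796 = 709308.

709308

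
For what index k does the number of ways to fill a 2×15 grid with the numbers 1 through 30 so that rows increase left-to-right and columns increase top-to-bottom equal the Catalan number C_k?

By the hook-length formula (or a Dyck-path bijection), SYT of shape 2×15 number C_15.

15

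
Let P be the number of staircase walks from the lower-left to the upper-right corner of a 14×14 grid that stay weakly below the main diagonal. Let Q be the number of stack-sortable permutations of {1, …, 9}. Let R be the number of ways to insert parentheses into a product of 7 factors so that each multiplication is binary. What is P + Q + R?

2679434

Sub-diagonal monotone paths from (0,0) to (14,14) biject with Dyck paths of semilength 14, giving C_14. So P = C_14 = 2674440.
Stack-sortable permutations are exactly the 231-avoiding ones, counted by C_n; here n = 9. So Q = C_9 = 4862.
Ways to associate a product of 7 factors correspond to binary trees on 7 leaves, so the count is C_6. So R = C_6 = 132.
P + Q + R = 2674440 + 4862 + 132 = 2679434.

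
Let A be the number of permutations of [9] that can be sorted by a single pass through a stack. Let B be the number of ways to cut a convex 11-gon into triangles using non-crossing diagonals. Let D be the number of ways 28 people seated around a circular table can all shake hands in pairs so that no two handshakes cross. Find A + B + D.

By Knuth's characterisation, the stack-sortable permutations of length 9 are the 231-avoiders, numbering C_9. So A = C_9 = 4862.
The number of triangulations of an 11-gon is the Catalan number C_9 (index = sides − 2). So B = C_9 = 4862.
Non-crossing handshake pairings of 2n people are counted by C_n; 28 people gives n = 14. So D = C_14 = 2674440.
A + B + D = 4862 + 4862 + 2674440 = 2684164.

2684164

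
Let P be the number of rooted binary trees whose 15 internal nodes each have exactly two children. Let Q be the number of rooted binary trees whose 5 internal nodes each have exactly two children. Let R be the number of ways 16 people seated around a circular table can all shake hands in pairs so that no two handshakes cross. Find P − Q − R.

9693373

Full binary trees with n internal nodes are counted by C_n; here n = 15. So P = C_15 = 9694845.
The number of full binary trees on 5 internal nodes is the Catalan number C_5. So Q = C_5 = 42.
Non-crossing handshake pairings of 2n people are counted by C_n; 16 people gives n = 8. So R = C_8 = 1430.
P − Q − R = 9694845 − 42 − 1430 = 9693373.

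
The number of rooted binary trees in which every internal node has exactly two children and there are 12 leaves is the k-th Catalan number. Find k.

11

Full binary trees with 12 leaves have 12−1 = 11 internal nodes, so there are C_11 of them.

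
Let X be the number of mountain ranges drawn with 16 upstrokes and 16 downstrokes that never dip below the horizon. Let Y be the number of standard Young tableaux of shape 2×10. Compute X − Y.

Paths of 16 up- and 16 down-steps that never dip below the axis are Dyck paths; their count is C_16. So X = C_16 = 35357670.
Standard Young tableaux of shape 2×n are counted by C_n; here n = 10. So Y = C_10 = 16796.
X − Y = 35357670 − 16796 = 35340874.

35340874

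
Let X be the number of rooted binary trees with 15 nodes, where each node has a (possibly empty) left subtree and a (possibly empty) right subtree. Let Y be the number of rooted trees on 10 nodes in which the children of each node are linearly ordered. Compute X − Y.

Rooted binary trees with 15 nodes (each child slot possibly empty) number C_15. So X = C_15 = 9694845.
A rooted plane tree on 10 nodes has 9 edges, and such trees are counted by C_9. So Y = C_9 = 4862.
X − Y = 9694845 − 4862 = 9689983.

9689983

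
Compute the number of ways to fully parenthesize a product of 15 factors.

Ways to associate a product of 15 factors correspond to binary trees on 15 leaves, so the count is C_14.
C_14 = 2674440.

2674440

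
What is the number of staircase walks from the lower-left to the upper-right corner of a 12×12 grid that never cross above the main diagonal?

Sub-diagonal monotone paths from (0,0) to (12,12) biject with Dyck paths of semilength 12, giving C_12.
C_12 = C_11 · 2(2·11+1)/(11+2) = 58786 · 46/13 = 208012.

208012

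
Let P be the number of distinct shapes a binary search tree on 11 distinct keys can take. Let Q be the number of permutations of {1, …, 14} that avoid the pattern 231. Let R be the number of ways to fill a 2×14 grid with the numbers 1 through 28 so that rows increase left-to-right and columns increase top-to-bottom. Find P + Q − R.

58786

Binary trees (left/right distinguished) on n nodes are counted by C_n; here n = 11. So P = C_11 = 58786.
For any fixed pattern of length 3, the pattern-avoiding permutations of [14] number C_14. So Q = C_14 = 2674440.
By the hook-length formula (or a Dyck-path bijection), SYT of shape 2×14 number C_14. So R = C_14 = 2674440.
P + Q − R = 58786 + 2674440 − 2674440 = 58786.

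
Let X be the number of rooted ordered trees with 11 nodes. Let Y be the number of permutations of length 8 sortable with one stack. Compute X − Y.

15366

A rooted plane tree on 11 nodes has 10 edges, and such trees are counted by C_10. So X = C_10 = 16796.
By Knuth's characterisation, the stack-sortable permutations of length 8 are the 231-avoiders, numbering C_8. So Y = C_8 = 1430.
X − Y = 16796 − 1430 = 15366.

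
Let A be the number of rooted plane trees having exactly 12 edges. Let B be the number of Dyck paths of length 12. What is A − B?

A rooted plane tree with 12 edges has 13 nodes, and the count is C_12. So A = C_12 = 208012.
Paths of 6 up- and 6 down-steps that never dip below the axis are Dyck paths; their count is C_6. So B = C_6 = 132.
A − B = 208012 − 132 = 207880.

207880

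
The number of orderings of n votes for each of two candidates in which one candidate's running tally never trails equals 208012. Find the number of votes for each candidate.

Such ballot sequences with n votes each are counted by C_n; 208012 = C_12.

12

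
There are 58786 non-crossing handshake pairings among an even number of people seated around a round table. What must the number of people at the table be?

22

Non-crossing handshake pairings of 2n people are counted by C_n. Since C_11 = 58786, the index is 11.
So n = 11, and there are 2n = 22 people.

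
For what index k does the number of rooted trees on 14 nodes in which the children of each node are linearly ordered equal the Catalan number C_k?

13

A rooted plane tree on 14 nodes has 13 edges, and such trees are counted by C_13.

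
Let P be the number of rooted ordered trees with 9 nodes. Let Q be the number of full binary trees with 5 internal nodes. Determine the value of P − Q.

Rooted ordered (plane) trees on m nodes have m−1 edges and are counted by C_{m−1}; m = 9 gives C_8. So P = C_8 = 1430.
Full binary trees with n internal nodes are counted by C_n; here n = 5. So Q = C_5 = 42.
P − Q = 1430 − 42 = 1388.

1388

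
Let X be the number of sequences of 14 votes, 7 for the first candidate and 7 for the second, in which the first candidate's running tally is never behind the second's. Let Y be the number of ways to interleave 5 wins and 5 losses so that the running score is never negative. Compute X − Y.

Ballot sequences with n votes each where one side never trails are Dyck words, counted by C_n; here n = 7. So X = C_7 = 429.
Ballot sequences with n votes each where one side never trails are Dyck words, counted by C_n; here n = 5. So Y = C_5 = 42.
X − Y = 429 − 42 = 387.

387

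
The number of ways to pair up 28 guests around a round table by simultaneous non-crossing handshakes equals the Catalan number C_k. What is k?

Non-crossing handshake pairings of 2n people are counted by C_n; 28 people gives n = 14.

14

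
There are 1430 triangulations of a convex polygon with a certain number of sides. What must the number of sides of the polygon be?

10

Triangulations of a convex m-gon are counted by C_{m−2}. The Catalan number equal to 1430 is C_8.
So m − 2 = 8, giving m = 10 sides.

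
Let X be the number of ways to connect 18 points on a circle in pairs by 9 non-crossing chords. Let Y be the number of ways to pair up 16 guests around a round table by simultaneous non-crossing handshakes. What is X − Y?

Non-crossing perfect matchings of 2n points on a circle are counted by C_n; with 18 points, n = 9. So X = C_9 = 4862.
Non-crossing handshake pairings of 2n people are counted by C_n; 16 people gives n = 8. So Y = C_8 = 1430.
X − Y = 4862 − 1430 = 3432.

3432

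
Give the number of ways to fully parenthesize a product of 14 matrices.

742900

Bracketing 14 factors into binary products is counted by C_{14−1} = C_13.
C_13 = C(26,13)/14 = 10400600/14 = 742900.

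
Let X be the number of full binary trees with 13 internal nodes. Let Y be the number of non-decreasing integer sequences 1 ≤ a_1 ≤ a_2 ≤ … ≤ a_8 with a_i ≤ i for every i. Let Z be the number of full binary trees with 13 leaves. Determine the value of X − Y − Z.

Full binary trees with n internal nodes are counted by C_n; here n = 13. So X = C_13 = 742900.
Such sub-staircase sequences of length n are counted by C_n; here n = 8. So Y = C_8 = 1430.
Full binary trees with 13 leaves have 13−1 = 12 internal nodes, so there are C_12 of them. So Z = C_12 = 208012.
X − Y − Z = 742900 − 1430 − 208012 = 533458.

533458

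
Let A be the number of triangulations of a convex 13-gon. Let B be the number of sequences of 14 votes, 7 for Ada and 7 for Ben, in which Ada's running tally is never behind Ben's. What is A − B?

The number of triangulations of a 13-gon is the Catalan number C_11 (index = sides − 2). So A = C_11 = 58786.
Reading a vote for the leader as '(' and for the other as ')' turns such a sequence into a balanced string of 7 pairs, so the count is C_7. So B = C_7 = 429.
A − B = 58786 − 429 = 58357.

58357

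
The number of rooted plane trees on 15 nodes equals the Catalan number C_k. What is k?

A rooted plane tree on 15 nodes has 14 edges, and such trees are counted by C_14.

14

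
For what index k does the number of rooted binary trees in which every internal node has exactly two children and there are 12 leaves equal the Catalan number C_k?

11

Full binary trees with 12 leaves have 12−1 = 11 internal nodes, so there are C_11 of them.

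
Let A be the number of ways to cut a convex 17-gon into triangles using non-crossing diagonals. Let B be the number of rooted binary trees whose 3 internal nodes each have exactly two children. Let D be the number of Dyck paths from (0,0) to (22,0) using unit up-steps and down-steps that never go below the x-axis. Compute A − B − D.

A convex 17-gon is triangulated into 15 triangles, and the number of such triangulations is the Catalan number C_{17−2} = C_15. So A = C_15 = 9694845.
The number of full binary trees on 3 internal nodes is the Catalan number C_3. So B = C_3 = 5.
Dyck paths of semilength n (length 2n) are counted by C_n; here n = 11. So D = C_11 = 58786.
A − B − D = 9694845 − 5 − 58786 = 9636054.

9636054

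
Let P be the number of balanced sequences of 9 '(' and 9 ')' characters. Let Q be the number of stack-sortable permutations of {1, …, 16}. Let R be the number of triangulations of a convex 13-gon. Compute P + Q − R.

35303746

Balanced strings of n pairs of brackets are counted by C_n; here n = 9. So P = C_9 = 4862.
By Knuth's characterisation, the stack-sortable permutations of length 16 are the 231-avoiders, numbering C_16. So Q = C_16 = 35357670.
A convex 13-gon is triangulated into 11 triangles, and the number of such triangulations is the Catalan number C_{13−2} = C_11. So R = C_11 = 58786.
P + Q − R = 4862 + 35357670 − 58786 = 35303746.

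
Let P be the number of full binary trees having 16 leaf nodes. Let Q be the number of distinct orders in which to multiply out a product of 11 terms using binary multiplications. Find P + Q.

9711641

Full binary trees with 16 leaves have 16−1 = 15 internal nodes, so there are C_15 of them. So P = C_15 = 9694845.
Parenthesizations of m factors correspond to full binary trees with m leaves, counted by C_{m−1}; m = 11 gives C_10. So Q = C_10 = 16796.
P + Q = 9694845 + 16796 = 9711641.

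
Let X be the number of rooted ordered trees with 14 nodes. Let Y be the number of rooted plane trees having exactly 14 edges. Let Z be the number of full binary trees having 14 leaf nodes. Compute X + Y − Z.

A rooted plane tree on 14 nodes has 13 edges, and such trees are counted by C_13. So X = C_13 = 742900.
A rooted plane tree with 14 edges has 15 nodes, and the count is C_14. So Y = C_14 = 2674440.
Full binary trees with 14 leaves have 14−1 = 13 internal nodes, so there are C_13 of them. So Z = C_13 = 742900.
X + Y − Z = 742900 + 2674440 − 742900 = 2674440.

2674440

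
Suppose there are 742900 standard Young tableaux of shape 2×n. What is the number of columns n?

Standard Young tableaux of shape 2×n are counted by C_n; 742900 = C_13.

13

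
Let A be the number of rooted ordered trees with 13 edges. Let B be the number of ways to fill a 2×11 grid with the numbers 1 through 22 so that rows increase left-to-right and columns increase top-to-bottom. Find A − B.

684114

A rooted plane tree with 13 edges has 14 nodes, and the count is C_13. So A = C_13 = 742900.
By the hook-length formula (or a Dyck-path bijection), SYT of shape 2×11 number C_11. So B = C_11 = 58786.
A − B = 742900 − 58786 = 684114.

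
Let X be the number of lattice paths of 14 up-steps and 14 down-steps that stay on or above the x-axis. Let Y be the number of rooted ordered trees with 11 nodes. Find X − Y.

2657644

Dyck paths of semilength n (length 2n) are counted by C_n; here n = 14. So X = C_14 = 2674440.
A rooted plane tree on 11 nodes has 10 edges, and such trees are counted by C_10. So Y = C_10 = 16796.
X − Y = 2674440 − 16796 = 2657644.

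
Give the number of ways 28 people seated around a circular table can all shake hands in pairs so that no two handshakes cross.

Non-crossing handshake pairings of 2n people are counted by C_n; 28 people gives n = 14.
C_14 = 2674440.

2674440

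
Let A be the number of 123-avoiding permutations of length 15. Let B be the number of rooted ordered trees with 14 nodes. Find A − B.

8951945

Permutations of [n] avoiding any single length-3 pattern are counted by C_n; here n = 15. So A = C_15 = 9694845.
Rooted ordered (plane) trees on m nodes have m−1 edges and are counted by C_{m−1}; m = 14 gives C_13. So B = C_13 = 742900.
A − B = 9694845 − 742900 = 8951945.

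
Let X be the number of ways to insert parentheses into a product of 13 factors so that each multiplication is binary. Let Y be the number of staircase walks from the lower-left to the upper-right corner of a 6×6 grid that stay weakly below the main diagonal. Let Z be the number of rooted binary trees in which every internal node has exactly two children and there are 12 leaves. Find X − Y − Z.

Parenthesizations of m factors correspond to full binary trees with m leaves, counted by C_{m−1}; m = 13 gives C_12. So X = C_12 = 208012.
Sub-diagonal monotone paths from (0,0) to (6,6) biject with Dyck paths of semilength 6, giving C_6. So Y = C_6 = 132.
A full binary tree with L leaves has L−1 internal nodes and is counted by C_{L−1}; L = 12 gives C_11. So Z = C_11 = 58786.
X − Y − Z = 208012 − 132 − 58786 = 149094.

149094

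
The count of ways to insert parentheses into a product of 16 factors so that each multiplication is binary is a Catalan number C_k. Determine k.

15

Ways to associate a product of 16 factors correspond to binary trees on 16 leaves, so the count is C_15.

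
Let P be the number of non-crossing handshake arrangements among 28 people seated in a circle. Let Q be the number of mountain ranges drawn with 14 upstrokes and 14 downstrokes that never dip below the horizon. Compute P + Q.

5348880

With 28 = 2·14 people, non-crossing handshake pairings are non-crossing perfect matchings on a circle, counted by C_14. So P = C_14 = 2674440.
Paths of 14 up- and 14 down-steps that never dip below the axis are Dyck paths; their count is C_14. So Q = C_14 = 2674440.
P + Q = 2674440 + 2674440 = 5348880.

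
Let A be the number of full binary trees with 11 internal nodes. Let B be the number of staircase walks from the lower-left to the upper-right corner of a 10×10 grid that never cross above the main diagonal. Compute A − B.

41990

The number of full binary trees on 11 internal nodes is the Catalan number C_11. So A = C_11 = 58786.
Sub-diagonal monotone paths from (0,0) to (10,10) biject with Dyck paths of semilength 10, giving C_10. So B = C_10 = 16796.
A − B = 58786 − 16796 = 41990.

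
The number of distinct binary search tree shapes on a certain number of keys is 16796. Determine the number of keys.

10

Binary search tree shapes on n keys are counted by C_n. The Catalan number equal to 16796 is C_10.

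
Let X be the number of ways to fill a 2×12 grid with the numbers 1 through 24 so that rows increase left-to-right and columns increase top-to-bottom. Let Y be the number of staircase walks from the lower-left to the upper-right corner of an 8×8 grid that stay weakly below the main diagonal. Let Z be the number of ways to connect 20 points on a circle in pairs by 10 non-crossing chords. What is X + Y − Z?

192646

Standard Young tableaux of shape 2×n are counted by C_n; here n = 12. So X = C_12 = 208012.
Monotone paths in an n×n grid that stay weakly below the diagonal are counted by C_n; here n = 8. So Y = C_8 = 1430.
Non-crossing perfect matchings of 2n points on a circle are counted by C_n; with 20 points, n = 10. So Z = C_10 = 16796.
X + Y − Z = 208012 + 1430 − 16796 = 192646.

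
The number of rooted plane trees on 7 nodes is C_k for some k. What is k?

A rooted plane tree on 7 nodes has 6 edges, and such trees are counted by C_6.

6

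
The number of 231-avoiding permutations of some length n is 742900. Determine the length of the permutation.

13

Permutations of [n] avoiding a fixed length-3 pattern are counted by C_n, and C_13 = 742900.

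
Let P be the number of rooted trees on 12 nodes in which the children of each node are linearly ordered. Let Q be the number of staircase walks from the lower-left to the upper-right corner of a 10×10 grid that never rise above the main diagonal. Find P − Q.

41990

A rooted plane tree on 12 nodes has 11 edges, and such trees are counted by C_11. So P = C_11 = 58786.
Sub-diagonal monotone paths from (0,0) to (10,10) biject with Dyck paths of semilength 10, giving C_10. So Q = C_10 = 16796.
P − Q = 58786 − 16796 = 41990.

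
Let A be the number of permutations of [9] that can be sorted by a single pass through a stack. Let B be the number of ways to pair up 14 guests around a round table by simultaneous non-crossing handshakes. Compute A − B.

Stack-sortable permutations are exactly the 231-avoiding ones, counted by C_n; here n = 9. So A = C_9 = 4862.
Non-crossing handshake pairings of 2n people are counted by C_n; 14 people gives n = 7. So B = C_7 = 429.
A − B = 4862 − 429 = 4433.

4433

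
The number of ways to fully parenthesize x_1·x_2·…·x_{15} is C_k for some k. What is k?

14

Parenthesizations of m factors correspond to full binary trees with m leaves, counted by C_{m−1}; m = 15 gives C_14.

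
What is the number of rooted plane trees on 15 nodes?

Rooted ordered (plane) trees on m nodes have m−1 edges and are counted by C_{m−1}; m = 15 gives C_14.
C_14 = 2674440.

2674440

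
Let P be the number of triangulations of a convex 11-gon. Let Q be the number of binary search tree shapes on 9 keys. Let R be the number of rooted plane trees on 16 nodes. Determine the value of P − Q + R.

Triangulations of a convex m-gon are counted by C_{m−2}; with m = 11 this is C_9. So P = C_9 = 4862.
Rooted binary trees with 9 nodes (each child slot possibly empty) number C_9. So Q = C_9 = 4862.
A rooted plane tree on 16 nodes has 15 edges, and such trees are counted by C_15. So R = C_15 = 9694845.
P − Q + R = 4862 − 4862 + 9694845 = 9694845.

9694845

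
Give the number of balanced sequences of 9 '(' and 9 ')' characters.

With 9 pairs the number of balanced bracket strings is the Catalan number C_9.
C_9 = C(18,9)/10 = 48620/10 = 4862.

4862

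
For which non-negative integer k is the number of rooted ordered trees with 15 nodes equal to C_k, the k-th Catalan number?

14

Rooted ordered (plane) trees on m nodes have m−1 edges and are counted by C_{m−1}; m = 15 gives C_14.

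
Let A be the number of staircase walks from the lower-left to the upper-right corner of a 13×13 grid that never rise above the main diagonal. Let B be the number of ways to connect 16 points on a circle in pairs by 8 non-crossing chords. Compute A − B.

Sub-diagonal monotone paths from (0,0) to (13,13) biject with Dyck paths of semilength 13, giving C_13. So A = C_13 = 742900.
Non-crossing perfect matchings of 2n points on a circle are counted by C_n; with 16 points, n = 8. So B = C_8 = 1430.
A − B = 742900 − 1430 = 741470.

741470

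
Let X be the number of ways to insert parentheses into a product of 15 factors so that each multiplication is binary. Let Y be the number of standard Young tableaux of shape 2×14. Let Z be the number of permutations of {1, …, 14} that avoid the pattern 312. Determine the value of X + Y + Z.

Ways to associate a product of 15 factors correspond to binary trees on 15 leaves, so the count is C_14. So X = C_14 = 2674440.
Standard Young tableaux of shape 2×n are counted by C_n; here n = 14. So Y = C_14 = 2674440.
For any fixed pattern of length 3, the pattern-avoiding permutations of [14] number C_14. So Z = C_14 = 2674440.
X + Y + Z = 2674440 + 2674440 + 2674440 = 8023320.

8023320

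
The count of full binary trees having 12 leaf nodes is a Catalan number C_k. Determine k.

Full binary trees with 12 leaves have 12−1 = 11 internal nodes, so there are C_11 of them.

11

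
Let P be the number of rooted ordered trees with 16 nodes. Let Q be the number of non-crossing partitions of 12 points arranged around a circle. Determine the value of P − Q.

9486833

Rooted ordered (plane) trees on m nodes have m−1 edges and are counted by C_{m−1}; m = 16 gives C_15. So P = C_15 = 9694845.
The non-crossing partitions of [12] form a lattice of size C_12. So Q = C_12 = 208012.
P − Q = 9694845 − 208012 = 9486833.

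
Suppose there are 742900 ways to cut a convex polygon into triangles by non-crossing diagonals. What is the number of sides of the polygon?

Triangulations of a convex m-gon are counted by C_{m−2}. Since C_13 = 742900, the index is 13.
So m − 2 = 13, giving m = 15 sides.

15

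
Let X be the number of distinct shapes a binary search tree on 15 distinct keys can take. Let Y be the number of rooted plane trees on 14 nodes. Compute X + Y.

Binary trees (left/right distinguished) on n nodes are counted by C_n; here n = 15. So X = C_15 = 9694845.
A rooted plane tree on 14 nodes has 13 edges, and such trees are counted by C_13. So Y = C_13 = 742900.
X + Y = 9694845 + 742900 = 10437745.

10437745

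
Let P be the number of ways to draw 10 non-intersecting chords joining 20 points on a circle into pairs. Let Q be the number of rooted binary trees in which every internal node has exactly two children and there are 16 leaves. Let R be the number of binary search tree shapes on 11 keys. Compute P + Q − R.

9652855

Pairing 20 circle points by 10 non-crossing chords gives C_10 matchings. So P = C_10 = 16796.
Full binary trees with 16 leaves have 16−1 = 15 internal nodes, so there are C_15 of them. So Q = C_15 = 9694845.
Binary trees (left/right distinguished) on n nodes are counted by C_n; here n = 11. So R = C_11 = 58786.
P + Q − R = 16796 + 9694845 − 58786 = 9652855.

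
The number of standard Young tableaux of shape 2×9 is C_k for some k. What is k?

9

By the hook-length formula (or a Dyck-path bijection), SYT of shape 2×9 number C_9.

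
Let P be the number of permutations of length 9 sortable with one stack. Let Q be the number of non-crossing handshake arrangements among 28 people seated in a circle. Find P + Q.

2679302

By Knuth's characterisation, the stack-sortable permutations of length 9 are the 231-avoiders, numbering C_9. So P = C_9 = 4862.
With 28 = 2·14 people, non-crossing handshake pairings are non-crossing perfect matchings on a circle, counted by C_14. So Q = C_14 = 2674440.
P + Q = 4862 + 2674440 = 2679302.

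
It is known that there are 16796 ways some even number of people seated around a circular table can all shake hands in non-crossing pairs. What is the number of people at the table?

Non-crossing handshake pairings of 2n people are counted by C_n, and C_10 = 16796.
So n = 10, and there are 2n = 20 people.

20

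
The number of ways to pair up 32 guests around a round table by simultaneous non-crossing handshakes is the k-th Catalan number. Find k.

Non-crossing handshake pairings of 2n people are counted by C_n; 32 people gives n = 16.

16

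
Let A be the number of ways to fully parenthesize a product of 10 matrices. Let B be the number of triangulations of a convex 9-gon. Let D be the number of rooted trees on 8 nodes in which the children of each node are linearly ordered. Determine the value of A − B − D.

Bracketing 10 factors into binary products is counted by C_{10−1} = C_9. So A = C_9 = 4862.
A convex 9-gon is triangulated into 7 triangles, and the number of such triangulations is the Catalan number C_{9−2} = C_7. So B = C_7 = 429.
Rooted ordered (plane) trees on m nodes have m−1 edges and are counted by C_{m−1}; m = 8 gives C_7. So D = C_7 = 429.
A − B − D = 4862 − 429 − 429 = 4004.

4004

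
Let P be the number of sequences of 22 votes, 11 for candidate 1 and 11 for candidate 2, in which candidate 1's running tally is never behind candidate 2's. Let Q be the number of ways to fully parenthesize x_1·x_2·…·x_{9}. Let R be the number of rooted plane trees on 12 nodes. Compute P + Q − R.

Reading a vote for the leader as '(' and for the other as ')' turns such a sequence into a balanced string of 11 pairs, so the count is C_11. So P = C_11 = 58786.
Ways to associate a product of 9 factors correspond to binary trees on 9 leaves, so the count is C_8. So Q = C_8 = 1430.
Rooted ordered (plane) trees on m nodes have m−1 edges and are counted by C_{m−1}; m = 12 gives C_11. So R = C_11 = 58786.
P + Q − R = 58786 + 1430 − 58786 = 1430.

1430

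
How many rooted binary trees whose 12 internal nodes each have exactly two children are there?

Full binary trees with n internal nodes are counted by C_n; here n = 12.
C_12 = C(24,12)/13 = 2704156/13 = 208012.

208012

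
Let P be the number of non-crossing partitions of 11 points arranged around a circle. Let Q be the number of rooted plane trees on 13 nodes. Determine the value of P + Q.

The non-crossing partitions of [11] form a lattice of size C_11. So P = C_11 = 58786.
A rooted plane tree on 13 nodes has 12 edges, and such trees are counted by C_12. So Q = C_12 = 208012.
P + Q = 58786 + 208012 = 266798.

266798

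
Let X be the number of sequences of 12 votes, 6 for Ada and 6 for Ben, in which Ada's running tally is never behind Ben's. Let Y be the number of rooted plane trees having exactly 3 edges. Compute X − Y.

Ballot sequences with n votes each where one side never trails are Dyck words, counted by C_n; here n = 6. So X = C_6 = 132.
Rooted ordered trees with n edges are counted by C_n; here n = 3. So Y = C_3 = 5.
X − Y = 132 − 5 = 127.

127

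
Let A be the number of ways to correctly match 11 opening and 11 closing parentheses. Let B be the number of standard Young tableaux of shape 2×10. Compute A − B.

41990

A balanced arrangement of 11 bracket pairs is a Dyck word of semilength 11, so the count is C_11. So A = C_11 = 58786.
Standard Young tableaux of shape 2×n are counted by C_n; here n = 10. So B = C_10 = 16796.
A − B = 58786 − 16796 = 41990.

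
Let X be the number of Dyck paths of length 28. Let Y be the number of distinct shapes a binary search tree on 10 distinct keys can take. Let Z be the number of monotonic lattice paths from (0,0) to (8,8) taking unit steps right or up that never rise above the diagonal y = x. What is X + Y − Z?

Dyck paths of semilength n (length 2n) are counted by C_n; here n = 14. So X = C_14 = 2674440.
Binary trees (left/right distinguished) on n nodes are counted by C_n; here n = 10. So Y = C_10 = 16796.
Monotone paths in an n×n grid that stay weakly below the diagonal are counted by C_n; here n = 8. So Z = C_8 = 1430.
X + Y − Z = 2674440 + 16796 − 1430 = 2689806.

2689806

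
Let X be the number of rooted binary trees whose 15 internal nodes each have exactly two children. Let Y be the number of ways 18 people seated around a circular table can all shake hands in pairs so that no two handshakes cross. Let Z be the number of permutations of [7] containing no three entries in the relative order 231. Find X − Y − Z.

9689554

The number of full binary trees on 15 internal nodes is the Catalan number C_15. So X = C_15 = 9694845.
Non-crossing handshake pairings of 2n people are counted by C_n; 18 people gives n = 9. So Y = C_9 = 4862.
Permutations of [n] avoiding any single length-3 pattern are counted by C_n; here n = 7. So Z = C_7 = 429.
X − Y − Z = 9694845 − 4862 − 429 = 9689554.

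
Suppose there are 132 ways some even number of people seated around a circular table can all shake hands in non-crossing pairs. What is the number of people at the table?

Non-crossing handshake pairings of 2n people are counted by C_n, and C_6 = 132.
So n = 6, and there are 2n = 12 people.

12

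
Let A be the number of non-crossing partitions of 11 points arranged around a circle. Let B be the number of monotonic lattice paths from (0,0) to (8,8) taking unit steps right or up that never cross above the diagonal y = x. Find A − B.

Non-crossing partitions of an n-element set are counted by C_n; here n = 11. So A = C_11 = 58786.
Sub-diagonal monotone paths from (0,0) to (8,8) biject with Dyck paths of semilength 8, giving C_8. So B = C_8 = 1430.
A − B = 58786 − 1430 = 57356.

57356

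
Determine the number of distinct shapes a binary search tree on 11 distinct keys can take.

58786

Rooted binary trees with 11 nodes (each child slot possibly empty) number C_11.
C_11 = C(22,11)/12 = 705432/12 = 58786.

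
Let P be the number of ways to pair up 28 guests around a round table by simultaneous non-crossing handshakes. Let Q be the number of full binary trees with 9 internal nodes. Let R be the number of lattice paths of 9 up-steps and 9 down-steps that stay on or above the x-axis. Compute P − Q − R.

With 28 = 2·14 people, non-crossing handshake pairings are non-crossing perfect matchings on a circle, counted by C_14. So P = C_14 = 2674440.
The number of full binary trees on 9 internal nodes is the Catalan number C_9. So Q = C_9 = 4862.
Paths of 9 up- and 9 down-steps that never dip below the axis are Dyck paths; their count is C_9. So R = C_9 = 4862.
P − Q − R = 2674440 − 4862 − 4862 = 2664716.

2664716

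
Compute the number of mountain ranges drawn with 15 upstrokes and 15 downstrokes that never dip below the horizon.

Dyck paths of semilength n (length 2n) are counted by C_n; here n = 15.
C_15 = C(30,15)/16 = 155117520/16 = 9694845.

9694845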